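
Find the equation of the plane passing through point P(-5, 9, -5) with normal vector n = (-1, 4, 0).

The plane through P with normal n = (a, b, c) satisfies n·(r - P) = 0,
i.e. ax + by + cz = a·x₀ + b·y₀ + c·z₀.
d = (-1)·(-5) + 4·9 + 0·(-5)
  = 5 + 36 + 0
  = 41
Equation: -x + 4y = 41

-x + 4y = 41


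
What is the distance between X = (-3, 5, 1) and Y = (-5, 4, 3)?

d = √[(x₂-x₁)² + (y₂-y₁)² + (z₂-z₁)²]
  = √[(-2)² + (-1)² + 2²]
  = √[4 + 1 + 4]
  = √9
  ≈ 3

3


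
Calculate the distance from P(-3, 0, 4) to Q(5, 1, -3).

d = √[(x₂-x₁)² + (y₂-y₁)² + (z₂-z₁)²]
  = √[8² + 1² + (-7)²]
  = √[64 + 1 + 49]
  = √114
  ≈ 10.68

10.68


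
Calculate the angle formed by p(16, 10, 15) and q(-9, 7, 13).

p·q = 16·(-9) + 10·7 + 15·13 = -144 + 70 + 195 = 121
|p| = √(16² + 10² + 15²) = √581 ≈ 24.1
|q| = √((-9)² + 7² + 13²) = √299 ≈ 17.29
cos θ = (p·q)/(|p||q|) = 121/(24.1·17.29) ≈ 0.2903
θ = arccos(0.2903) ≈ 73.12°

73.12°


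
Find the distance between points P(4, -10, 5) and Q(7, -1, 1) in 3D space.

d = √[(x₂-x₁)² + (y₂-y₁)² + (z₂-z₁)²]
  = √[3² + 9² + (-4)²]
  = √[9 + 81 + 16]
  = √106
  ≈ 10.3

10.3


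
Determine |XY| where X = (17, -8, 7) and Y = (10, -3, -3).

d = √[(x₂-x₁)² + (y₂-y₁)² + (z₂-z₁)²]
  = √[(-7)² + 5² + (-10)²]
  = √[49 + 25 + 100]
  = √174
  ≈ 13.19

13.19


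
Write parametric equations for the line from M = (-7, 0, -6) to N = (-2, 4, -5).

Direction vector d = N - M = (-2 + 7, 4 + 0, -5 + 6) = (5, 4, 1)
Parametric form r = M + t·d:
x = -7 + 5t, y = 0 + 4t, z = -6 + t

x = -7 + 5t, y = 0 + 4t, z = -6 + t


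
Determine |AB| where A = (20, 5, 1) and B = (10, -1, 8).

d = √[(x₂-x₁)² + (y₂-y₁)² + (z₂-z₁)²]
  = √[(-10)² + (-6)² + 7²]
  = √[100 + 36 + 49]
  = √185
  ≈ 13.6

13.6


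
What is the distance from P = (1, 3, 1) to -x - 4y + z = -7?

distance = |a·x₀ + b·y₀ + c·z₀ - d| / √(a² + b² + c²)
  = |(-1)·1 + (-4)·3 + 1·1 - (-7)| / √((-1)² + (-4)² + 1²)
  = |-1 - 12 + 1 + 7| / √(1 + 16 + 1)
  = |-5| / √18
  = 5 / 4.243
  ≈ 1.179

1.179


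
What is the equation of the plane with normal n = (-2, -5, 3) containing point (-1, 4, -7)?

The plane through P with normal n = (a, b, c) satisfies n·(r - P) = 0,
i.e. ax + by + cz = a·x₀ + b·y₀ + c·z₀.
d = (-2)·(-1) + (-5)·4 + 3·(-7)
  = 2 - 20 - 21
  = -39
Equation: -2x - 5y + 3z = -39

-2x - 5y + 3z = -39


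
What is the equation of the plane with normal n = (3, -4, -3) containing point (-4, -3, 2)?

The plane through P with normal n = (a, b, c) satisfies n·(r - P) = 0,
i.e. ax + by + cz = a·x₀ + b·y₀ + c·z₀.
d = 3·(-4) + (-4)·(-3) + (-3)·2
  = -12 + 12 - 6
  = -6
Equation: 3x - 4y - 3z = -6

3x - 4y - 3z = -6


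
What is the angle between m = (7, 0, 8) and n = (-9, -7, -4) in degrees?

m·n = 7·(-9) + 0·(-7) + 8·(-4) = -63 + 0 - 32 = -95
|m| = √(7² + 0² + 8²) = √113 ≈ 10.63
|n| = √((-9)² + (-7)² + (-4)²) = √146 ≈ 12.08
cos θ = (m·n)/(|m||n|) = -95/(10.63·12.08) ≈ -0.7396
θ = arccos(-0.7396) ≈ 137.7°

137.7°


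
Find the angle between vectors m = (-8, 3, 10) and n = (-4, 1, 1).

m·n = (-8)·(-4) + 3·1 + 10·1 = 32 + 3 + 10 = 45
|m| = √((-8)² + 3² + 10²) = √173 ≈ 13.15
|n| = √((-4)² + 1² + 1²) = √18 ≈ 4.243
cos θ = (m·n)/(|m||n|) = 45/(13.15·4.243) ≈ 0.8064
θ = arccos(0.8064) ≈ 36.25°

36.25°


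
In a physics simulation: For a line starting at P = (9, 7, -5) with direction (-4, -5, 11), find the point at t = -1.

P(t) = P + t·d
  = (9 + (-4)·(-1), 7 + (-5)·(-1), -5 + 11·(-1))
  = (9 + 4, 7 + 5, -5 - 11)
  = (13, 12, -16)

(13, 12, -16)


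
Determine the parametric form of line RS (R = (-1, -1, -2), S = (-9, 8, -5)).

Direction vector d = S - R = (-9 + 1, 8 + 1, -5 + 2) = (-8, 9, -3)
Parametric form r = R + t·d:
x = -1 - 8t, y = -1 + 9t, z = -2 - 3t

x = -1 - 8t, y = -1 + 9t, z = -2 - 3t


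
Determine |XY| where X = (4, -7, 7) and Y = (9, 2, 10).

d = √[(x₂-x₁)² + (y₂-y₁)² + (z₂-z₁)²]
  = √[5² + 9² + 3²]
  = √[25 + 81 + 9]
  = √115
  ≈ 10.72

10.72


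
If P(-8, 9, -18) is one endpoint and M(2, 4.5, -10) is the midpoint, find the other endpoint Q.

Q = 2M - P
  = (2·2 - (-8), 2·4.5 - 9, 2·(-10) - (-18))
  = (4 + 8, 9 - 9, -20 + 18)
  = (12, 0, -2)

(12, 0, -2)


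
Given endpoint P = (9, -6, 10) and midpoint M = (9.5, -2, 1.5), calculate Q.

Q = 2M - P
  = (2·9.5 - 9, 2·(-2) - (-6), 2·1.5 - 10)
  = (19 - 9, -4 + 6, 3 - 10)
  = (10, 2, -7)

(10, 2, -7)


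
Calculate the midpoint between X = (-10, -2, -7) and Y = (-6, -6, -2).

M = ((x₁+x₂)/2, (y₁+y₂)/2, (z₁+z₂)/2)
  = ((-10 - 6)/2, (-2 - 6)/2, (-7 - 2)/2)
  = (-16/2, -8/2, -9/2)
  = (-8, -4, -4.5)

(-8, -4, -4.5)


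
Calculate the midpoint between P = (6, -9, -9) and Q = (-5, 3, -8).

M = ((x₁+x₂)/2, (y₁+y₂)/2, (z₁+z₂)/2)
  = ((6 - 5)/2, (-9 + 3)/2, (-9 - 8)/2)
  = (1/2, -6/2, -17/2)
  = (0.5, -3, -8.5)

(0.5, -3, -8.5)


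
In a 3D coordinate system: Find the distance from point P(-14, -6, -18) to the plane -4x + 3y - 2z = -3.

distance = |a·x₀ + b·y₀ + c·z₀ - d| / √(a² + b² + c²)
  = |(-4)·(-14) + 3·(-6) + (-2)·(-18) - (-3)| / √((-4)² + 3² + (-2)²)
  = |56 - 18 + 36 + 3| / √(16 + 9 + 4)
  = |77| / √29
  = 77 / 5.385
  ≈ 14.3

14.3


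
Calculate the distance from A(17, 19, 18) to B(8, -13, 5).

d = √[(x₂-x₁)² + (y₂-y₁)² + (z₂-z₁)²]
  = √[(-9)² + (-32)² + (-13)²]
  = √[81 + 1024 + 169]
  = √1274
  ≈ 35.69

35.69


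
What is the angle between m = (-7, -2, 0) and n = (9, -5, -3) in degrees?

m·n = (-7)·9 + (-2)·(-5) + 0·(-3) = -63 + 10 + 0 = -53
|m| = √((-7)² + (-2)² + 0²) = √53 ≈ 7.28
|n| = √(9² + (-5)² + (-3)²) = √115 ≈ 10.72
cos θ = (m·n)/(|m||n|) = -53/(7.28·10.72) ≈ -0.6789
θ = arccos(-0.6789) ≈ 132.8°

132.8°


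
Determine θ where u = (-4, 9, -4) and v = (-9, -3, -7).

u·v = (-4)·(-9) + 9·(-3) + (-4)·(-7) = 36 - 27 + 28 = 37
|u| = √((-4)² + 9² + (-4)²) = √113 ≈ 10.63
|v| = √((-9)² + (-3)² + (-7)²) = √139 ≈ 11.79
cos θ = (u·v)/(|u||v|) = 37/(10.63·11.79) ≈ 0.2952
θ = arccos(0.2952) ≈ 72.83°

72.83°


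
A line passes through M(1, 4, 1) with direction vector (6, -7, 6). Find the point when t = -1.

P(t) = M + t·d
  = (1 + 6·(-1), 4 + (-7)·(-1), 1 + 6·(-1))
  = (1 - 6, 4 + 7, 1 - 6)
  = (-5, 11, -5)

(-5, 11, -5)


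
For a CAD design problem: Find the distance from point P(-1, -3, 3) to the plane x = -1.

distance = |a·x₀ + b·y₀ + c·z₀ - d| / √(a² + b² + c²)
  = |1·(-1) + 0·(-3) + 0·3 - (-1)| / √(1² + 0² + 0²)
  = |-1 + 0 + 0 + 1| / √(1 + 0 + 0)
  = |0| / √1
  = 0 / 1
  ≈ 0

0


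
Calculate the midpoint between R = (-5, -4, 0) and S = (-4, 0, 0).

M = ((x₁+x₂)/2, (y₁+y₂)/2, (z₁+z₂)/2)
  = ((-5 - 4)/2, (-4 + 0)/2, (0 + 0)/2)
  = (-9/2, -4/2, 0/2)
  = (-4.5, -2, 0)

(-4.5, -2, 0)


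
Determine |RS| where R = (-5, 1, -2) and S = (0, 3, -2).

d = √[(x₂-x₁)² + (y₂-y₁)² + (z₂-z₁)²]
  = √[5² + 2² + 0²]
  = √[25 + 4 + 0]
  = √29
  ≈ 5.385

5.385


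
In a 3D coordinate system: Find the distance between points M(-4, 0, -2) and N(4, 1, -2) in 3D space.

d = √[(x₂-x₁)² + (y₂-y₁)² + (z₂-z₁)²]
  = √[8² + 1² + 0²]
  = √[64 + 1 + 0]
  = √65
  ≈ 8.062

8.062


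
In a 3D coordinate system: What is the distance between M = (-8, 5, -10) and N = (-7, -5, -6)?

d = √[(x₂-x₁)² + (y₂-y₁)² + (z₂-z₁)²]
  = √[1² + (-10)² + 4²]
  = √[1 + 100 + 16]
  = √117
  ≈ 10.82

10.82


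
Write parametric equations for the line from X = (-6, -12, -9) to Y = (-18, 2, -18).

Direction vector d = Y - X = (-18 + 6, 2 + 12, -18 + 9) = (-12, 14, -9)
Parametric form r = X + t·d:
x = -6 - 12t, y = -12 + 14t, z = -9 - 9t

x = -6 - 12t, y = -12 + 14t, z = -9 - 9t


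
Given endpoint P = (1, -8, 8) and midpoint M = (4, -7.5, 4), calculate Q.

Q = 2M - P
  = (2·4 - 1, 2·(-7.5) - (-8), 2·4 - 8)
  = (8 - 1, -15 + 8, 8 - 8)
  = (7, -7, 0)

(7, -7, 0)


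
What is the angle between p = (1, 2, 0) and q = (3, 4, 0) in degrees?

p·q = 1·3 + 2·4 + 0·0 = 3 + 8 + 0 = 11
|p| = √(1² + 2² + 0²) = √5 ≈ 2.236
|q| = √(3² + 4² + 0²) = √25 ≈ 5
cos θ = (p·q)/(|p||q|) = 11/(2.236·5) ≈ 0.9839
θ = arccos(0.9839) ≈ 10.3°

10.3°


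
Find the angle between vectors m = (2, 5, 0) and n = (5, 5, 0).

m·n = 2·5 + 5·5 + 0·0 = 10 + 25 + 0 = 35
|m| = √(2² + 5² + 0²) = √29 ≈ 5.385
|n| = √(5² + 5² + 0²) = √50 ≈ 7.071
cos θ = (m·n)/(|m||n|) = 35/(5.385·7.071) ≈ 0.9191
θ = arccos(0.9191) ≈ 23.2°

23.2°


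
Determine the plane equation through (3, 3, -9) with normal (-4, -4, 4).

The plane through P with normal n = (a, b, c) satisfies n·(r - P) = 0,
i.e. ax + by + cz = a·x₀ + b·y₀ + c·z₀.
d = (-4)·3 + (-4)·3 + 4·(-9)
  = -12 - 12 - 36
  = -60
Equation: -4x - 4y + 4z = -60

-4x - 4y + 4z = -60


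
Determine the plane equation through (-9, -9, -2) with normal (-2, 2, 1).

The plane through P with normal n = (a, b, c) satisfies n·(r - P) = 0,
i.e. ax + by + cz = a·x₀ + b·y₀ + c·z₀.
d = (-2)·(-9) + 2·(-9) + 1·(-2)
  = 18 - 18 - 2
  = -2
Equation: -2x + 2y + z = -2

-2x + 2y + z = -2


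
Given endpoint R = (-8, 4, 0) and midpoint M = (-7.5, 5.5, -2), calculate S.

S = 2M - R
  = (2·(-7.5) - (-8), 2·5.5 - 4, 2·(-2) - 0)
  = (-15 + 8, 11 - 4, -4 + 0)
  = (-7, 7, -4)

(-7, 7, -4)


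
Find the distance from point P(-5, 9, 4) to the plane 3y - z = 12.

distance = |a·x₀ + b·y₀ + c·z₀ - d| / √(a² + b² + c²)
  = |0·(-5) + 3·9 + (-1)·4 - 12| / √(0² + 3² + (-1)²)
  = |0 + 27 - 4 - 12| / √(0 + 9 + 1)
  = |11| / √10
  = 11 / 3.162
  ≈ 3.479

3.479


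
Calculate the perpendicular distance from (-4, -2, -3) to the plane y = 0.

distance = |a·x₀ + b·y₀ + c·z₀ - d| / √(a² + b² + c²)
  = |0·(-4) + 1·(-2) + 0·(-3) - 0| / √(0² + 1² + 0²)
  = |0 - 2 + 0 + 0| / √(0 + 1 + 0)
  = |-2| / √1
  = 2 / 1
  ≈ 2

2


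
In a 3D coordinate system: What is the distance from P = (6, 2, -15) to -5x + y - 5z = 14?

distance = |a·x₀ + b·y₀ + c·z₀ - d| / √(a² + b² + c²)
  = |(-5)·6 + 1·2 + (-5)·(-15) - 14| / √((-5)² + 1² + (-5)²)
  = |-30 + 2 + 75 - 14| / √(25 + 1 + 25)
  = |33| / √51
  = 33 / 7.141
  ≈ 4.621

4.621


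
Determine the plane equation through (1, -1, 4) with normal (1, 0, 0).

The plane through P with normal n = (a, b, c) satisfies n·(r - P) = 0,
i.e. ax + by + cz = a·x₀ + b·y₀ + c·z₀.
d = 1·1 + 0·(-1) + 0·4
  = 1 + 0 + 0
  = 1
Equation: x = 1

x = 1


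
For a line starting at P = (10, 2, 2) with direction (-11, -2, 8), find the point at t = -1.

P(t) = P + t·d
  = (10 + (-11)·(-1), 2 + (-2)·(-1), 2 + 8·(-1))
  = (10 + 11, 2 + 2, 2 - 8)
  = (21, 4, -6)

(21, 4, -6)


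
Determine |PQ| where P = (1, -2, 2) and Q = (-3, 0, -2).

d = √[(x₂-x₁)² + (y₂-y₁)² + (z₂-z₁)²]
  = √[(-4)² + 2² + (-4)²]
  = √[16 + 4 + 16]
  = √36
  ≈ 6

6


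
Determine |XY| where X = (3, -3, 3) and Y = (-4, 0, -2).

d = √[(x₂-x₁)² + (y₂-y₁)² + (z₂-z₁)²]
  = √[(-7)² + 3² + (-5)²]
  = √[49 + 9 + 25]
  = √83
  ≈ 9.11

9.11


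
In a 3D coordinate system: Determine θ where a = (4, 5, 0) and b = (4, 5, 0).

a·b = 4·4 + 5·5 + 0·0 = 16 + 25 + 0 = 41
|a| = √(4² + 5² + 0²) = √41 ≈ 6.403
|b| = √(4² + 5² + 0²) = √41 ≈ 6.403
cos θ = (a·b)/(|a||b|) = 41/(6.403·6.403) ≈ 1
θ = arccos(1) ≈ 0°

0°


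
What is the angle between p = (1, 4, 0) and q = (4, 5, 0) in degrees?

p·q = 1·4 + 4·5 + 0·0 = 4 + 20 + 0 = 24
|p| = √(1² + 4² + 0²) = √17 ≈ 4.123
|q| = √(4² + 5² + 0²) = √41 ≈ 6.403
cos θ = (p·q)/(|p||q|) = 24/(4.123·6.403) ≈ 0.9091
θ = arccos(0.9091) ≈ 24.62°

24.62°


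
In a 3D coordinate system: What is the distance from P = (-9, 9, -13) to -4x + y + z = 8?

distance = |a·x₀ + b·y₀ + c·z₀ - d| / √(a² + b² + c²)
  = |(-4)·(-9) + 1·9 + 1·(-13) - 8| / √((-4)² + 1² + 1²)
  = |36 + 9 - 13 - 8| / √(16 + 1 + 1)
  = |24| / √18
  = 24 / 4.243
  ≈ 5.657

5.657


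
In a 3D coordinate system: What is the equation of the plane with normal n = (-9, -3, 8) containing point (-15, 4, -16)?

The plane through P with normal n = (a, b, c) satisfies n·(r - P) = 0,
i.e. ax + by + cz = a·x₀ + b·y₀ + c·z₀.
d = (-9)·(-15) + (-3)·4 + 8·(-16)
  = 135 - 12 - 128
  = -5
Equation: -9x - 3y + 8z = -5

-9x - 3y + 8z = -5


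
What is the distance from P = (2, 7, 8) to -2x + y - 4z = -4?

distance = |a·x₀ + b·y₀ + c·z₀ - d| / √(a² + b² + c²)
  = |(-2)·2 + 1·7 + (-4)·8 - (-4)| / √((-2)² + 1² + (-4)²)
  = |-4 + 7 - 32 + 4| / √(4 + 1 + 16)
  = |-25| / √21
  = 25 / 4.583
  ≈ 5.455

5.455


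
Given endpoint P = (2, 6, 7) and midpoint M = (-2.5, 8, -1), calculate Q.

Q = 2M - P
  = (2·(-2.5) - 2, 2·8 - 6, 2·(-1) - 7)
  = (-5 - 2, 16 - 6, -2 - 7)
  = (-7, 10, -9)

(-7, 10, -9)


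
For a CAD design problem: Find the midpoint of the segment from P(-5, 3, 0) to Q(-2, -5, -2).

M = ((x₁+x₂)/2, (y₁+y₂)/2, (z₁+z₂)/2)
  = ((-5 - 2)/2, (3 - 5)/2, (0 - 2)/2)
  = (-7/2, -2/2, -2/2)
  = (-3.5, -1, -1)

(-3.5, -1, -1)


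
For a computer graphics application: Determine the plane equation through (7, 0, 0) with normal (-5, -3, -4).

The plane through P with normal n = (a, b, c) satisfies n·(r - P) = 0,
i.e. ax + by + cz = a·x₀ + b·y₀ + c·z₀.
d = (-5)·7 + (-3)·0 + (-4)·0
  = -35 + 0 + 0
  = -35
Equation: -5x - 3y - 4z = -35

-5x - 3y - 4z = -35


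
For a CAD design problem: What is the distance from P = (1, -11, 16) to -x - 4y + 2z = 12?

distance = |a·x₀ + b·y₀ + c·z₀ - d| / √(a² + b² + c²)
  = |(-1)·1 + (-4)·(-11) + 2·16 - 12| / √((-1)² + (-4)² + 2²)
  = |-1 + 44 + 32 - 12| / √(1 + 16 + 4)
  = |63| / √21
  = 63 / 4.583
  ≈ 13.75

13.75


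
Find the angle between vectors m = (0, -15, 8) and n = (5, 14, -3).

m·n = 0·5 + (-15)·14 + 8·(-3) = 0 - 210 - 24 = -234
|m| = √(0² + (-15)² + 8²) = √289 ≈ 17
|n| = √(5² + 14² + (-3)²) = √230 ≈ 15.17
cos θ = (m·n)/(|m||n|) = -234/(17·15.17) ≈ -0.9076
θ = arccos(-0.9076) ≈ 155.2°

155.2°


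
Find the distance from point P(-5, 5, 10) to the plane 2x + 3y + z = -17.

distance = |a·x₀ + b·y₀ + c·z₀ - d| / √(a² + b² + c²)
  = |2·(-5) + 3·5 + 1·10 - (-17)| / √(2² + 3² + 1²)
  = |-10 + 15 + 10 + 17| / √(4 + 9 + 1)
  = |32| / √14
  = 32 / 3.742
  ≈ 8.552

8.552


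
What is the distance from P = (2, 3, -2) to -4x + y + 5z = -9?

distance = |a·x₀ + b·y₀ + c·z₀ - d| / √(a² + b² + c²)
  = |(-4)·2 + 1·3 + 5·(-2) - (-9)| / √((-4)² + 1² + 5²)
  = |-8 + 3 - 10 + 9| / √(16 + 1 + 25)
  = |-6| / √42
  = 6 / 6.481
  ≈ 0.9258

0.9258


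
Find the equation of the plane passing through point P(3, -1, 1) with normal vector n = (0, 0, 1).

The plane through P with normal n = (a, b, c) satisfies n·(r - P) = 0,
i.e. ax + by + cz = a·x₀ + b·y₀ + c·z₀.
d = 0·3 + 0·(-1) + 1·1
  = 0 + 0 + 1
  = 1
Equation: z = 1

z = 1


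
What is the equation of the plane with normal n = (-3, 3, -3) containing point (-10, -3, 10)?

The plane through P with normal n = (a, b, c) satisfies n·(r - P) = 0,
i.e. ax + by + cz = a·x₀ + b·y₀ + c·z₀.
d = (-3)·(-10) + 3·(-3) + (-3)·10
  = 30 - 9 - 30
  = -9
Equation: -3x + 3y - 3z = -9

-3x + 3y - 3z = -9


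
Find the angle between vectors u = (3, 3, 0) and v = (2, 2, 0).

u·v = 3·2 + 3·2 + 0·0 = 6 + 6 + 0 = 12
|u| = √(3² + 3² + 0²) = √18 ≈ 4.243
|v| = √(2² + 2² + 0²) = √8 ≈ 2.828
cos θ = (u·v)/(|u||v|) = 12/(4.243·2.828) ≈ 1
θ = arccos(1) ≈ 0°

0°


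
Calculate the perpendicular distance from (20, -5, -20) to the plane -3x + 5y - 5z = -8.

distance = |a·x₀ + b·y₀ + c·z₀ - d| / √(a² + b² + c²)
  = |(-3)·20 + 5·(-5) + (-5)·(-20) - (-8)| / √((-3)² + 5² + (-5)²)
  = |-60 - 25 + 100 + 8| / √(9 + 25 + 25)
  = |23| / √59
  = 23 / 7.681
  ≈ 2.994

2.994


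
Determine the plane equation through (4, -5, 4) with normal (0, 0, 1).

The plane through P with normal n = (a, b, c) satisfies n·(r - P) = 0,
i.e. ax + by + cz = a·x₀ + b·y₀ + c·z₀.
d = 0·4 + 0·(-5) + 1·4
  = 0 + 0 + 4
  = 4
Equation: z = 4

z = 4


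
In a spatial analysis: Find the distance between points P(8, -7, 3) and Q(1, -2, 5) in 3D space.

d = √[(x₂-x₁)² + (y₂-y₁)² + (z₂-z₁)²]
  = √[(-7)² + 5² + 2²]
  = √[49 + 25 + 4]
  = √78
  ≈ 8.832

8.832


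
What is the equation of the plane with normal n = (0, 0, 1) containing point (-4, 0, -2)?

The plane through P with normal n = (a, b, c) satisfies n·(r - P) = 0,
i.e. ax + by + cz = a·x₀ + b·y₀ + c·z₀.
d = 0·(-4) + 0·0 + 1·(-2)
  = 0 + 0 - 2
  = -2
Equation: z = -2

z = -2


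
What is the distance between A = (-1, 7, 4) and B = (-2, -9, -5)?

d = √[(x₂-x₁)² + (y₂-y₁)² + (z₂-z₁)²]
  = √[(-1)² + (-16)² + (-9)²]
  = √[1 + 256 + 81]
  = √338
  ≈ 18.38

18.38


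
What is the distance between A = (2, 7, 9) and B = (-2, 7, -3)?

d = √[(x₂-x₁)² + (y₂-y₁)² + (z₂-z₁)²]
  = √[(-4)² + 0² + (-12)²]
  = √[16 + 0 + 144]
  = √160
  ≈ 12.65

12.65


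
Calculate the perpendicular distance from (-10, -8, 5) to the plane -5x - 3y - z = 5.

distance = |a·x₀ + b·y₀ + c·z₀ - d| / √(a² + b² + c²)
  = |(-5)·(-10) + (-3)·(-8) + (-1)·5 - 5| / √((-5)² + (-3)² + (-1)²)
  = |50 + 24 - 5 - 5| / √(25 + 9 + 1)
  = |64| / √35
  = 64 / 5.916
  ≈ 10.82

10.82


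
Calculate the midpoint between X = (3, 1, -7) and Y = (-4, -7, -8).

M = ((x₁+x₂)/2, (y₁+y₂)/2, (z₁+z₂)/2)
  = ((3 - 4)/2, (1 - 7)/2, (-7 - 8)/2)
  = (-1/2, -6/2, -15/2)
  = (-0.5, -3, -7.5)

(-0.5, -3, -7.5)


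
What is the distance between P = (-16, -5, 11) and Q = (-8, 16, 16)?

d = √[(x₂-x₁)² + (y₂-y₁)² + (z₂-z₁)²]
  = √[8² + 21² + 5²]
  = √[64 + 441 + 25]
  = √530
  ≈ 23.02

23.02


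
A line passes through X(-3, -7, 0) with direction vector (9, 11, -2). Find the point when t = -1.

P(t) = X + t·d
  = (-3 + 9·(-1), -7 + 11·(-1), 0 + (-2)·(-1))
  = (-3 - 9, -7 - 11, 0 + 2)
  = (-12, -18, 2)

(-12, -18, 2)


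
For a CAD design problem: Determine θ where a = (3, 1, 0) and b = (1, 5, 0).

a·b = 3·1 + 1·5 + 0·0 = 3 + 5 + 0 = 8
|a| = √(3² + 1² + 0²) = √10 ≈ 3.162
|b| = √(1² + 5² + 0²) = √26 ≈ 5.099
cos θ = (a·b)/(|a||b|) = 8/(3.162·5.099) ≈ 0.4961
θ = arccos(0.4961) ≈ 60.26°

60.26°


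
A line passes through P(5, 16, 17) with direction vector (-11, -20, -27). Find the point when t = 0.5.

P(t) = P + t·d
  = (5 + (-11)·0.5, 16 + (-20)·0.5, 17 + (-27)·0.5)
  = (5 - 5.5, 16 - 10, 17 - 13.5)
  = (-0.5, 6, 3.5)

(-0.5, 6, 3.5)


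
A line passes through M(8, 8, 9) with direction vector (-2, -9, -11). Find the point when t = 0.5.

P(t) = M + t·d
  = (8 + (-2)·0.5, 8 + (-9)·0.5, 9 + (-11)·0.5)
  = (8 - 1, 8 - 4.5, 9 - 5.5)
  = (7, 3.5, 3.5)

(7, 3.5, 3.5)


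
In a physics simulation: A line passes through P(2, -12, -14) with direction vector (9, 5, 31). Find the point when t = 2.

P(t) = P + t·d
  = (2 + 9·2, -12 + 5·2, -14 + 31·2)
  = (2 + 18, -12 + 10, -14 + 62)
  = (20, -2, 48)

(20, -2, 48)


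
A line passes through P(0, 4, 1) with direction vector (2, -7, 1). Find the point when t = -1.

P(t) = P + t·d
  = (0 + 2·(-1), 4 + (-7)·(-1), 1 + 1·(-1))
  = (0 - 2, 4 + 7, 1 - 1)
  = (-2, 11, 0)

(-2, 11, 0)


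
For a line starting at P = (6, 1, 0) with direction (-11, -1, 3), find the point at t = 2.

P(t) = P + t·d
  = (6 + (-11)·2, 1 + (-1)·2, 0 + 3·2)
  = (6 - 22, 1 - 2, 0 + 6)
  = (-16, -1, 6)

(-16, -1, 6)


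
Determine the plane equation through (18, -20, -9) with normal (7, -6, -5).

The plane through P with normal n = (a, b, c) satisfies n·(r - P) = 0,
i.e. ax + by + cz = a·x₀ + b·y₀ + c·z₀.
d = 7·18 + (-6)·(-20) + (-5)·(-9)
  = 126 + 120 + 45
  = 291
Equation: 7x - 6y - 5z = 291

7x - 6y - 5z = 291


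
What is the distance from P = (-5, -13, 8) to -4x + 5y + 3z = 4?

distance = |a·x₀ + b·y₀ + c·z₀ - d| / √(a² + b² + c²)
  = |(-4)·(-5) + 5·(-13) + 3·8 - 4| / √((-4)² + 5² + 3²)
  = |20 - 65 + 24 - 4| / √(16 + 25 + 9)
  = |-25| / √50
  = 25 / 7.071
  ≈ 3.536

3.536


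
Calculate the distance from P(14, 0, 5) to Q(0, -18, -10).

d = √[(x₂-x₁)² + (y₂-y₁)² + (z₂-z₁)²]
  = √[(-14)² + (-18)² + (-15)²]
  = √[196 + 324 + 225]
  = √745
  ≈ 27.29

27.29


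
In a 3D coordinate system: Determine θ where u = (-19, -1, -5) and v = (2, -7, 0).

u·v = (-19)·2 + (-1)·(-7) + (-5)·0 = -38 + 7 + 0 = -31
|u| = √((-19)² + (-1)² + (-5)²) = √387 ≈ 19.67
|v| = √(2² + (-7)² + 0²) = √53 ≈ 7.28
cos θ = (u·v)/(|u||v|) = -31/(19.67·7.28) ≈ -0.2165
θ = arccos(-0.2165) ≈ 102.5°

102.5°


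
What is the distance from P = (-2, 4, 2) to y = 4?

distance = |a·x₀ + b·y₀ + c·z₀ - d| / √(a² + b² + c²)
  = |0·(-2) + 1·4 + 0·2 - 4| / √(0² + 1² + 0²)
  = |0 + 4 + 0 - 4| / √(0 + 1 + 0)
  = |0| / √1
  = 0 / 1
  ≈ 0

0


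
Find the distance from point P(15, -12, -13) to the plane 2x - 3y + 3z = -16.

distance = |a·x₀ + b·y₀ + c·z₀ - d| / √(a² + b² + c²)
  = |2·15 + (-3)·(-12) + 3·(-13) - (-16)| / √(2² + (-3)² + 3²)
  = |30 + 36 - 39 + 16| / √(4 + 9 + 9)
  = |43| / √22
  = 43 / 4.69
  ≈ 9.168

9.168


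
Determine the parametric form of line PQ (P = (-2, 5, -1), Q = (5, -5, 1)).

Direction vector d = Q - P = (5 + 2, -5 - 5, 1 + 1) = (7, -10, 2)
Parametric form r = P + t·d:
x = -2 + 7t, y = 5 - 10t, z = -1 + 2t

x = -2 + 7t, y = 5 - 10t, z = -1 + 2t


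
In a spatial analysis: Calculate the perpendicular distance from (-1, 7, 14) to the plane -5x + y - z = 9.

distance = |a·x₀ + b·y₀ + c·z₀ - d| / √(a² + b² + c²)
  = |(-5)·(-1) + 1·7 + (-1)·14 - 9| / √((-5)² + 1² + (-1)²)
  = |5 + 7 - 14 - 9| / √(25 + 1 + 1)
  = |-11| / √27
  = 11 / 5.196
  ≈ 2.117

2.117


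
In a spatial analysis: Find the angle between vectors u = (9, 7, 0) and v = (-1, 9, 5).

u·v = 9·(-1) + 7·9 + 0·5 = -9 + 63 + 0 = 54
|u| = √(9² + 7² + 0²) = √130 ≈ 11.4
|v| = √((-1)² + 9² + 5²) = √107 ≈ 10.34
cos θ = (u·v)/(|u||v|) = 54/(11.4·10.34) ≈ 0.4579
θ = arccos(0.4579) ≈ 62.75°

62.75°


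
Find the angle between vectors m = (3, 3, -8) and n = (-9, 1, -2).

m·n = 3·(-9) + 3·1 + (-8)·(-2) = -27 + 3 + 16 = -8
|m| = √(3² + 3² + (-8)²) = √82 ≈ 9.055
|n| = √((-9)² + 1² + (-2)²) = √86 ≈ 9.274
cos θ = (m·n)/(|m||n|) = -8/(9.055·9.274) ≈ -0.09527
θ = arccos(-0.09527) ≈ 95.47°

95.47°


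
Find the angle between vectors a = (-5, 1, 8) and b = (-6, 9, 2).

a·b = (-5)·(-6) + 1·9 + 8·2 = 30 + 9 + 16 = 55
|a| = √((-5)² + 1² + 8²) = √90 ≈ 9.487
|b| = √((-6)² + 9² + 2²) = √121 ≈ 11
cos θ = (a·b)/(|a||b|) = 55/(9.487·11) ≈ 0.527
θ = arccos(0.527) ≈ 58.19°

58.19°


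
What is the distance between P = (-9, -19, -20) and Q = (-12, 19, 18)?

d = √[(x₂-x₁)² + (y₂-y₁)² + (z₂-z₁)²]
  = √[(-3)² + 38² + 38²]
  = √[9 + 1444 + 1444]
  = √2897
  ≈ 53.82

53.82


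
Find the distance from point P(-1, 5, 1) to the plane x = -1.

distance = |a·x₀ + b·y₀ + c·z₀ - d| / √(a² + b² + c²)
  = |1·(-1) + 0·5 + 0·1 - (-1)| / √(1² + 0² + 0²)
  = |-1 + 0 + 0 + 1| / √(1 + 0 + 0)
  = |0| / √1
  = 0 / 1
  ≈ 0

0


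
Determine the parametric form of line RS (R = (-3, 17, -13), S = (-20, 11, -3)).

Direction vector d = S - R = (-20 + 3, 11 - 17, -3 + 13) = (-17, -6, 10)
Parametric form r = R + t·d:
x = -3 - 17t, y = 17 - 6t, z = -13 + 10t

x = -3 - 17t, y = 17 - 6t, z = -13 + 10t


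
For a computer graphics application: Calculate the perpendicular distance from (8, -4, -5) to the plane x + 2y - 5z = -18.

distance = |a·x₀ + b·y₀ + c·z₀ - d| / √(a² + b² + c²)
  = |1·8 + 2·(-4) + (-5)·(-5) - (-18)| / √(1² + 2² + (-5)²)
  = |8 - 8 + 25 + 18| / √(1 + 4 + 25)
  = |43| / √30
  = 43 / 5.477
  ≈ 7.851

7.851


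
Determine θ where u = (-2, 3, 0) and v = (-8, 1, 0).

u·v = (-2)·(-8) + 3·1 + 0·0 = 16 + 3 + 0 = 19
|u| = √((-2)² + 3² + 0²) = √13 ≈ 3.606
|v| = √((-8)² + 1² + 0²) = √65 ≈ 8.062
cos θ = (u·v)/(|u||v|) = 19/(3.606·8.062) ≈ 0.6536
θ = arccos(0.6536) ≈ 49.18°

49.18°


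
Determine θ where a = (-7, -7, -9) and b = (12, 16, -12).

a·b = (-7)·12 + (-7)·16 + (-9)·(-12) = -84 - 112 + 108 = -88
|a| = √((-7)² + (-7)² + (-9)²) = √179 ≈ 13.38
|b| = √(12² + 16² + (-12)²) = √544 ≈ 23.32
cos θ = (a·b)/(|a||b|) = -88/(13.38·23.32) ≈ -0.282
θ = arccos(-0.282) ≈ 106.4°

106.4°


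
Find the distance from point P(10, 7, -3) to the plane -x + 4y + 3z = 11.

distance = |a·x₀ + b·y₀ + c·z₀ - d| / √(a² + b² + c²)
  = |(-1)·10 + 4·7 + 3·(-3) - 11| / √((-1)² + 4² + 3²)
  = |-10 + 28 - 9 - 11| / √(1 + 16 + 9)
  = |-2| / √26
  = 2 / 5.099
  ≈ 0.3922

0.3922


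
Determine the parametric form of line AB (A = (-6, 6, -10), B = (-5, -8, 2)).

Direction vector d = B - A = (-5 + 6, -8 - 6, 2 + 10) = (1, -14, 12)
Parametric form r = A + t·d:
x = -6 + t, y = 6 - 14t, z = -10 + 12t

x = -6 + t, y = 6 - 14t, z = -10 + 12t


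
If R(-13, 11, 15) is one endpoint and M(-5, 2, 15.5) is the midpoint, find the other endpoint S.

S = 2M - R
  = (2·(-5) - (-13), 2·2 - 11, 2·15.5 - 15)
  = (-10 + 13, 4 - 11, 31 - 15)
  = (3, -7, 16)

(3, -7, 16)


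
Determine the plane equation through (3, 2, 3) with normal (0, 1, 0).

The plane through P with normal n = (a, b, c) satisfies n·(r - P) = 0,
i.e. ax + by + cz = a·x₀ + b·y₀ + c·z₀.
d = 0·3 + 1·2 + 0·3
  = 0 + 2 + 0
  = 2
Equation: y = 2

y = 2


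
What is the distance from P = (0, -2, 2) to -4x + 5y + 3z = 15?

distance = |a·x₀ + b·y₀ + c·z₀ - d| / √(a² + b² + c²)
  = |(-4)·0 + 5·(-2) + 3·2 - 15| / √((-4)² + 5² + 3²)
  = |0 - 10 + 6 - 15| / √(16 + 25 + 9)
  = |-19| / √50
  = 19 / 7.071
  ≈ 2.687

2.687


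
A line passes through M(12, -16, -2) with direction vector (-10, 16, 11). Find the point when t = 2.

P(t) = M + t·d
  = (12 + (-10)·2, -16 + 16·2, -2 + 11·2)
  = (12 - 20, -16 + 32, -2 + 22)
  = (-8, 16, 20)

(-8, 16, 20)


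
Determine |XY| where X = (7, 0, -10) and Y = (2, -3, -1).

d = √[(x₂-x₁)² + (y₂-y₁)² + (z₂-z₁)²]
  = √[(-5)² + (-3)² + 9²]
  = √[25 + 9 + 81]
  = √115
  ≈ 10.72

10.72


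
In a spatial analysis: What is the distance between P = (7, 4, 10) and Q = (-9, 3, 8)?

d = √[(x₂-x₁)² + (y₂-y₁)² + (z₂-z₁)²]
  = √[(-16)² + (-1)² + (-2)²]
  = √[256 + 1 + 4]
  = √261
  ≈ 16.16

16.16


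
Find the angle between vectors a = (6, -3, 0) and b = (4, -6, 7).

a·b = 6·4 + (-3)·(-6) + 0·7 = 24 + 18 + 0 = 42
|a| = √(6² + (-3)² + 0²) = √45 ≈ 6.708
|b| = √(4² + (-6)² + 7²) = √101 ≈ 10.05
cos θ = (a·b)/(|a||b|) = 42/(6.708·10.05) ≈ 0.623
θ = arccos(0.623) ≈ 51.47°

51.47°


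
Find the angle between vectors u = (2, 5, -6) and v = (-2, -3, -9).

u·v = 2·(-2) + 5·(-3) + (-6)·(-9) = -4 - 15 + 54 = 35
|u| = √(2² + 5² + (-6)²) = √65 ≈ 8.062
|v| = √((-2)² + (-3)² + (-9)²) = √94 ≈ 9.695
cos θ = (u·v)/(|u||v|) = 35/(8.062·9.695) ≈ 0.4478
θ = arccos(0.4478) ≈ 63.4°

63.4°


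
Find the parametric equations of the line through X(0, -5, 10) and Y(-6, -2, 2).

Direction vector d = Y - X = (-6 + 0, -2 + 5, 2 - 10) = (-6, 3, -8)
Parametric form r = X + t·d:
x = 0 - 6t, y = -5 + 3t, z = 10 - 8t

x = 0 - 6t, y = -5 + 3t, z = 10 - 8t


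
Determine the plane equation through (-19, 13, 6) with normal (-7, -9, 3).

The plane through P with normal n = (a, b, c) satisfies n·(r - P) = 0,
i.e. ax + by + cz = a·x₀ + b·y₀ + c·z₀.
d = (-7)·(-19) + (-9)·13 + 3·6
  = 133 - 117 + 18
  = 34
Equation: -7x - 9y + 3z = 34

-7x - 9y + 3z = 34


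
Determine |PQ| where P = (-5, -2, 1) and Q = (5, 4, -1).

d = √[(x₂-x₁)² + (y₂-y₁)² + (z₂-z₁)²]
  = √[10² + 6² + (-2)²]
  = √[100 + 36 + 4]
  = √140
  ≈ 11.83

11.83


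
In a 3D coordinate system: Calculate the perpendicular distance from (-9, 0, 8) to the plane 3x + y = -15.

distance = |a·x₀ + b·y₀ + c·z₀ - d| / √(a² + b² + c²)
  = |3·(-9) + 1·0 + 0·8 - (-15)| / √(3² + 1² + 0²)
  = |-27 + 0 + 0 + 15| / √(9 + 1 + 0)
  = |-12| / √10
  = 12 / 3.162
  ≈ 3.795

3.795


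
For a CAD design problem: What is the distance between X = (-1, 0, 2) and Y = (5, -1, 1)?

d = √[(x₂-x₁)² + (y₂-y₁)² + (z₂-z₁)²]
  = √[6² + (-1)² + (-1)²]
  = √[36 + 1 + 1]
  = √38
  ≈ 6.164

6.164


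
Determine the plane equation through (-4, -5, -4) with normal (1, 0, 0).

The plane through P with normal n = (a, b, c) satisfies n·(r - P) = 0,
i.e. ax + by + cz = a·x₀ + b·y₀ + c·z₀.
d = 1·(-4) + 0·(-5) + 0·(-4)
  = -4 + 0 + 0
  = -4
Equation: x = -4

x = -4


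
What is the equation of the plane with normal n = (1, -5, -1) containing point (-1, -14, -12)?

The plane through P with normal n = (a, b, c) satisfies n·(r - P) = 0,
i.e. ax + by + cz = a·x₀ + b·y₀ + c·z₀.
d = 1·(-1) + (-5)·(-14) + (-1)·(-12)
  = -1 + 70 + 12
  = 81
Equation: x - 5y - z = 81

x - 5y - z = 81


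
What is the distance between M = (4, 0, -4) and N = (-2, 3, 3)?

d = √[(x₂-x₁)² + (y₂-y₁)² + (z₂-z₁)²]
  = √[(-6)² + 3² + 7²]
  = √[36 + 9 + 49]
  = √94
  ≈ 9.695

9.695


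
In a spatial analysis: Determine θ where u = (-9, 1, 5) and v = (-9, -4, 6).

u·v = (-9)·(-9) + 1·(-4) + 5·6 = 81 - 4 + 30 = 107
|u| = √((-9)² + 1² + 5²) = √107 ≈ 10.34
|v| = √((-9)² + (-4)² + 6²) = √133 ≈ 11.53
cos θ = (u·v)/(|u||v|) = 107/(10.34·11.53) ≈ 0.8969
θ = arccos(0.8969) ≈ 26.24°

26.24°


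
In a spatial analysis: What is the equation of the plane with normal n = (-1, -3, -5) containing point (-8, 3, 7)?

The plane through P with normal n = (a, b, c) satisfies n·(r - P) = 0,
i.e. ax + by + cz = a·x₀ + b·y₀ + c·z₀.
d = (-1)·(-8) + (-3)·3 + (-5)·7
  = 8 - 9 - 35
  = -36
Equation: -x - 3y - 5z = -36

-x - 3y - 5z = -36


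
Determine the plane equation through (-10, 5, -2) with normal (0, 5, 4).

The plane through P with normal n = (a, b, c) satisfies n·(r - P) = 0,
i.e. ax + by + cz = a·x₀ + b·y₀ + c·z₀.
d = 0·(-10) + 5·5 + 4·(-2)
  = 0 + 25 - 8
  = 17
Equation: 5y + 4z = 17

5y + 4z = 17


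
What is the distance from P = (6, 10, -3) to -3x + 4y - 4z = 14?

distance = |a·x₀ + b·y₀ + c·z₀ - d| / √(a² + b² + c²)
  = |(-3)·6 + 4·10 + (-4)·(-3) - 14| / √((-3)² + 4² + (-4)²)
  = |-18 + 40 + 12 - 14| / √(9 + 16 + 16)
  = |20| / √41
  = 20 / 6.403
  ≈ 3.123

3.123


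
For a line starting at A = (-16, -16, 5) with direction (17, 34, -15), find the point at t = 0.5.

P(t) = A + t·d
  = (-16 + 17·0.5, -16 + 34·0.5, 5 + (-15)·0.5)
  = (-16 + 8.5, -16 + 17, 5 - 7.5)
  = (-7.5, 1, -2.5)

(-7.5, 1, -2.5)


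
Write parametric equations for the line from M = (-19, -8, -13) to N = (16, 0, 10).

Direction vector d = N - M = (16 + 19, 0 + 8, 10 + 13) = (35, 8, 23)
Parametric form r = M + t·d:
x = -19 + 35t, y = -8 + 8t, z = -13 + 23t

x = -19 + 35t, y = -8 + 8t, z = -13 + 23t


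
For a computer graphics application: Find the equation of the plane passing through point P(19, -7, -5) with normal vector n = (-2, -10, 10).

The plane through P with normal n = (a, b, c) satisfies n·(r - P) = 0,
i.e. ax + by + cz = a·x₀ + b·y₀ + c·z₀.
d = (-2)·19 + (-10)·(-7) + 10·(-5)
  = -38 + 70 - 50
  = -18
Equation: -2x - 10y + 10z = -18

-2x - 10y + 10z = -18


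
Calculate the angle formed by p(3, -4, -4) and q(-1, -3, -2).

p·q = 3·(-1) + (-4)·(-3) + (-4)·(-2) = -3 + 12 + 8 = 17
|p| = √(3² + (-4)² + (-4)²) = √41 ≈ 6.403
|q| = √((-1)² + (-3)² + (-2)²) = √14 ≈ 3.742
cos θ = (p·q)/(|p||q|) = 17/(6.403·3.742) ≈ 0.7096
θ = arccos(0.7096) ≈ 44.8°

44.8°


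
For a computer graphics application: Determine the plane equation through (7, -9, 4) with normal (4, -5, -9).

The plane through P with normal n = (a, b, c) satisfies n·(r - P) = 0,
i.e. ax + by + cz = a·x₀ + b·y₀ + c·z₀.
d = 4·7 + (-5)·(-9) + (-9)·4
  = 28 + 45 - 36
  = 37
Equation: 4x - 5y - 9z = 37

4x - 5y - 9z = 37


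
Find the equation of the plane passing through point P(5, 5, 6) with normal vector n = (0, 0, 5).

The plane through P with normal n = (a, b, c) satisfies n·(r - P) = 0,
i.e. ax + by + cz = a·x₀ + b·y₀ + c·z₀.
d = 0·5 + 0·5 + 5·6
  = 0 + 0 + 30
  = 30
Equation: 5z = 30

5z = 30


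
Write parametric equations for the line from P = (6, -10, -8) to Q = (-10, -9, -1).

Direction vector d = Q - P = (-10 - 6, -9 + 10, -1 + 8) = (-16, 1, 7)
Parametric form r = P + t·d:
x = 6 - 16t, y = -10 + t, z = -8 + 7t

x = 6 - 16t, y = -10 + t, z = -8 + 7t


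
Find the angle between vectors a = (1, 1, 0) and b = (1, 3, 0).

a·b = 1·1 + 1·3 + 0·0 = 1 + 3 + 0 = 4
|a| = √(1² + 1² + 0²) = √2 ≈ 1.414
|b| = √(1² + 3² + 0²) = √10 ≈ 3.162
cos θ = (a·b)/(|a||b|) = 4/(1.414·3.162) ≈ 0.8944
θ = arccos(0.8944) ≈ 26.57°

26.57°


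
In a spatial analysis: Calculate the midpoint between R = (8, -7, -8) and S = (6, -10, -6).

M = ((x₁+x₂)/2, (y₁+y₂)/2, (z₁+z₂)/2)
  = ((8 + 6)/2, (-7 - 10)/2, (-8 - 6)/2)
  = (14/2, -17/2, -14/2)
  = (7, -8.5, -7)

(7, -8.5, -7)


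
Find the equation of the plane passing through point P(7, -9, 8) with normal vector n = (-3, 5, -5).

The plane through P with normal n = (a, b, c) satisfies n·(r - P) = 0,
i.e. ax + by + cz = a·x₀ + b·y₀ + c·z₀.
d = (-3)·7 + 5·(-9) + (-5)·8
  = -21 - 45 - 40
  = -106
Equation: -3x + 5y - 5z = -106

-3x + 5y - 5z = -106


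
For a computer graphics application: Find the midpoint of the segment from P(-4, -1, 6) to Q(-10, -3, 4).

M = ((x₁+x₂)/2, (y₁+y₂)/2, (z₁+z₂)/2)
  = ((-4 - 10)/2, (-1 - 3)/2, (6 + 4)/2)
  = (-14/2, -4/2, 10/2)
  = (-7, -2, 5)

(-7, -2, 5)


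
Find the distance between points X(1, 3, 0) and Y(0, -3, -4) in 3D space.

d = √[(x₂-x₁)² + (y₂-y₁)² + (z₂-z₁)²]
  = √[(-1)² + (-6)² + (-4)²]
  = √[1 + 36 + 16]
  = √53
  ≈ 7.28

7.28


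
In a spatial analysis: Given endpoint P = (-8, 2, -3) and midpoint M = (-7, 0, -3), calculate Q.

Q = 2M - P
  = (2·(-7) - (-8), 2·0 - 2, 2·(-3) - (-3))
  = (-14 + 8, 0 - 2, -6 + 3)
  = (-6, -2, -3)

(-6, -2, -3)


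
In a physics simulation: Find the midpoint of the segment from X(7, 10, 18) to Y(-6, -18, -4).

M = ((x₁+x₂)/2, (y₁+y₂)/2, (z₁+z₂)/2)
  = ((7 - 6)/2, (10 - 18)/2, (18 - 4)/2)
  = (1/2, -8/2, 14/2)
  = (0.5, -4, 7)

(0.5, -4, 7)


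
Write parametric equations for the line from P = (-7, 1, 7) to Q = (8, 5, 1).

Direction vector d = Q - P = (8 + 7, 5 - 1, 1 - 7) = (15, 4, -6)
Parametric form r = P + t·d:
x = -7 + 15t, y = 1 + 4t, z = 7 - 6t

x = -7 + 15t, y = 1 + 4t, z = 7 - 6t


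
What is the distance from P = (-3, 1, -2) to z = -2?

distance = |a·x₀ + b·y₀ + c·z₀ - d| / √(a² + b² + c²)
  = |0·(-3) + 0·1 + 1·(-2) - (-2)| / √(0² + 0² + 1²)
  = |0 + 0 - 2 + 2| / √(0 + 0 + 1)
  = |0| / √1
  = 0 / 1
  ≈ 0

0


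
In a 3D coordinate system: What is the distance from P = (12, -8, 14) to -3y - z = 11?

distance = |a·x₀ + b·y₀ + c·z₀ - d| / √(a² + b² + c²)
  = |0·12 + (-3)·(-8) + (-1)·14 - 11| / √(0² + (-3)² + (-1)²)
  = |0 + 24 - 14 - 11| / √(0 + 9 + 1)
  = |-1| / √10
  = 1 / 3.162
  ≈ 0.3162

0.3162


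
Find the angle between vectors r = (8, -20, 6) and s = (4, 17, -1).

r·s = 8·4 + (-20)·17 + 6·(-1) = 32 - 340 - 6 = -314
|r| = √(8² + (-20)² + 6²) = √500 ≈ 22.36
|s| = √(4² + 17² + (-1)²) = √306 ≈ 17.49
cos θ = (r·s)/(|r||s|) = -314/(22.36·17.49) ≈ -0.8028
θ = arccos(-0.8028) ≈ 143.4°

143.4°


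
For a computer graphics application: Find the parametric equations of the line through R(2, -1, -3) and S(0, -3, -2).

Direction vector d = S - R = (0 - 2, -3 + 1, -2 + 3) = (-2, -2, 1)
Parametric form r = R + t·d:
x = 2 - 2t, y = -1 - 2t, z = -3 + t

x = 2 - 2t, y = -1 - 2t, z = -3 + t


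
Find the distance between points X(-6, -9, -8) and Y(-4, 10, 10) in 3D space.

d = √[(x₂-x₁)² + (y₂-y₁)² + (z₂-z₁)²]
  = √[2² + 19² + 18²]
  = √[4 + 361 + 324]
  = √689
  ≈ 26.25

26.25


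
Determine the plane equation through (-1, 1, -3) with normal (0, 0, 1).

The plane through P with normal n = (a, b, c) satisfies n·(r - P) = 0,
i.e. ax + by + cz = a·x₀ + b·y₀ + c·z₀.
d = 0·(-1) + 0·1 + 1·(-3)
  = 0 + 0 - 3
  = -3
Equation: z = -3

z = -3


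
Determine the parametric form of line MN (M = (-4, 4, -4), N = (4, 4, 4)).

Direction vector d = N - M = (4 + 4, 4 - 4, 4 + 4) = (8, 0, 8)
Parametric form r = M + t·d:
x = -4 + 8t, y = 4, z = -4 + 8t

x = -4 + 8t, y = 4, z = -4 + 8t


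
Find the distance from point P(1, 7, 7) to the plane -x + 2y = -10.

distance = |a·x₀ + b·y₀ + c·z₀ - d| / √(a² + b² + c²)
  = |(-1)·1 + 2·7 + 0·7 - (-10)| / √((-1)² + 2² + 0²)
  = |-1 + 14 + 0 + 10| / √(1 + 4 + 0)
  = |23| / √5
  = 23 / 2.236
  ≈ 10.29

10.29


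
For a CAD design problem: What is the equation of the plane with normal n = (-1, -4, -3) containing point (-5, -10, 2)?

The plane through P with normal n = (a, b, c) satisfies n·(r - P) = 0,
i.e. ax + by + cz = a·x₀ + b·y₀ + c·z₀.
d = (-1)·(-5) + (-4)·(-10) + (-3)·2
  = 5 + 40 - 6
  = 39
Equation: -x - 4y - 3z = 39

-x - 4y - 3z = 39


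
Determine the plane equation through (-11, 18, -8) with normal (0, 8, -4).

The plane through P with normal n = (a, b, c) satisfies n·(r - P) = 0,
i.e. ax + by + cz = a·x₀ + b·y₀ + c·z₀.
d = 0·(-11) + 8·18 + (-4)·(-8)
  = 0 + 144 + 32
  = 176
Equation: 8y - 4z = 176

8y - 4z = 176


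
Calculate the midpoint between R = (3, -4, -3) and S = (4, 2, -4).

M = ((x₁+x₂)/2, (y₁+y₂)/2, (z₁+z₂)/2)
  = ((3 + 4)/2, (-4 + 2)/2, (-3 - 4)/2)
  = (7/2, -2/2, -7/2)
  = (3.5, -1, -3.5)

(3.5, -1, -3.5)


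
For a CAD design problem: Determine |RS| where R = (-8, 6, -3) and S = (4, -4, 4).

d = √[(x₂-x₁)² + (y₂-y₁)² + (z₂-z₁)²]
  = √[12² + (-10)² + 7²]
  = √[144 + 100 + 49]
  = √293
  ≈ 17.12

17.12


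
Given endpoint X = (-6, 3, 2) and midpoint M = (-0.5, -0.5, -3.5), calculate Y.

Y = 2M - X
  = (2·(-0.5) - (-6), 2·(-0.5) - 3, 2·(-3.5) - 2)
  = (-1 + 6, -1 - 3, -7 - 2)
  = (5, -4, -9)

(5, -4, -9)


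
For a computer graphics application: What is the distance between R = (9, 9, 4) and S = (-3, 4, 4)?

d = √[(x₂-x₁)² + (y₂-y₁)² + (z₂-z₁)²]
  = √[(-12)² + (-5)² + 0²]
  = √[144 + 25 + 0]
  = √169
  ≈ 13

13


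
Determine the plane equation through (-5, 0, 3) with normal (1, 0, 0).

The plane through P with normal n = (a, b, c) satisfies n·(r - P) = 0,
i.e. ax + by + cz = a·x₀ + b·y₀ + c·z₀.
d = 1·(-5) + 0·0 + 0·3
  = -5 + 0 + 0
  = -5
Equation: x = -5

x = -5
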